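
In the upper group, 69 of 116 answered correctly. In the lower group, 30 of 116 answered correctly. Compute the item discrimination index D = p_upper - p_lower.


p_upper = 69/116 = 0.5948
p_lower = 30/116 = 0.2586
D = 0.5948 - 0.2586 = 0.3362

0.3362


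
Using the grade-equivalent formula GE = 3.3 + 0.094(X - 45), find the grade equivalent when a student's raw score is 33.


raw - median = 33 - 45 = -12
slope * diff = 0.094 * -12 = -1.128
GE = 3.3 + -1.128
GE = 2.172

2.172


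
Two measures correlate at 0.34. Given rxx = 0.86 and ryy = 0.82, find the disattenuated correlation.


r_corrected = rxy / sqrt(rxx * ryy)
= 0.34 / sqrt(0.86 * 0.82)
= 0.34 / sqrt(0.7052)
= 0.34 / 0.839762
r_corrected = 0.4049

0.4049


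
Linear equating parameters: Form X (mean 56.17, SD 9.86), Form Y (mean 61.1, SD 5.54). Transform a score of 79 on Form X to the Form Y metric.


slope = SD_Y / SD_X = 5.54 / 9.86 ~ 0.5619
intercept = mean_Y - slope * mean_X = 61.1 - (5.54 / 9.86) * 56.17 ~ 29.54
Y = slope * X + intercept. To avoid rounding drift from the rounded slope/intercept, evaluate the equivalent form Y = mean_Y + SD_Y * (X - mean_X) / SD_X at full precision:
Y = 61.1 + 5.54 * (79 - 56.17) / 9.86
Y = 61.1 + 5.54 * 22.83 / 9.86
Y = 61.1 + 126.4782 / 9.86
Y = 61.1 + 12.8274
Y = 73.9274

73.9274


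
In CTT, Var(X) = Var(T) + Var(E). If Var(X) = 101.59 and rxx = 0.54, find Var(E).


var_true = rxx * var_obs = 0.54 * 101.59 = 54.8586
var_error = var_obs - var_true
var_error = 101.59 - 54.8586
var_error = 46.7314

46.7314


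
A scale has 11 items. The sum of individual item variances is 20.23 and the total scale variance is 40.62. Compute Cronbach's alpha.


alpha = (k/(k-1)) * (1 - sum(si^2)/s_total^2)
= (11/10) * (1 - 20.23/40.62)
alpha = 0.5522

0.5522


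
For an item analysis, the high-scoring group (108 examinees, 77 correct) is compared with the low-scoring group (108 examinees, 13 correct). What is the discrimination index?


p_upper = 77/108 = 0.713
p_lower = 13/108 = 0.1204
D = 0.713 - 0.1204 = 0.5926

0.5926


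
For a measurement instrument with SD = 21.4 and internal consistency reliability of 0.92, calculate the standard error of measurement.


SEM = SD * sqrt(1 - rxx)
SEM = 21.4 * sqrt(1 - 0.92)
SEM = 21.4 * sqrt(0.08) = 21.4 * 0.282843
SEM = 6.0528

6.0528


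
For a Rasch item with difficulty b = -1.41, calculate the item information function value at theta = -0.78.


P = 1/(1+exp(-(-0.78--1.41))) = 0.6525
I = P*(1-P) = 0.6525 * 0.3475
I = 0.2267

0.2267


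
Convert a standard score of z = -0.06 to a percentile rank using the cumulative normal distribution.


CDF(z) = 0.5 * (1 + erf(z/sqrt(2)))
erf(-0.0424) = -0.0478
CDF = 0.4761
Percentile rank = 0.4761 * 100 = 47.61

47.61


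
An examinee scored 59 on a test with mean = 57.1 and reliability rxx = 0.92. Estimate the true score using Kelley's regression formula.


T_est = rxx * X + (1 - rxx) * mean
T_est = 0.92 * 59 + 0.08 * 57.1
T_est = 54.28 + 4.568
T_est = 58.848

58.848


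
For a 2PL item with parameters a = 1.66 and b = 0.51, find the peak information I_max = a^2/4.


For 2PL, max info at theta = b = 0.51
I_max = a^2 / 4 = 1.66^2 / 4
= 2.7556 / 4
I_max = 0.6889

0.6889


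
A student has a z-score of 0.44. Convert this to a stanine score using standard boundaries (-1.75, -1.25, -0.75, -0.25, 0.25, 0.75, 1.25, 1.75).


Stanine boundaries: [-1.75, -1.25, -0.75, -0.25, 0.25, 0.75, 1.25, 1.75]
z = 0.44
Check each boundary:
  z >= -1.75 -> could be stanine 2
  z >= -1.25 -> could be stanine 3
  z >= -0.75 -> could be stanine 4
  z >= -0.25 -> could be stanine 5
  z >= 0.25 -> could be stanine 6
  z < 0.75
  z < 1.25
  z < 1.75
Highest qualifying boundary gives stanine = 6

6


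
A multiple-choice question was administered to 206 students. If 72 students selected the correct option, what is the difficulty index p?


Item difficulty p = number correct / total examinees
p = 72 / 206
p = 0.3495

0.3495


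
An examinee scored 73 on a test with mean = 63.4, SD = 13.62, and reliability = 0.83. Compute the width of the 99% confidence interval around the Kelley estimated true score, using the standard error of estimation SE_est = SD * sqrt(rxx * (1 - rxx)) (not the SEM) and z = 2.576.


True score estimate = 0.83*73 + 0.17*63.4 = 71.368
SE_est = SD * sqrt(rxx * (1 - rxx)) = 13.62 * sqrt(0.83 * 0.17) = 13.62 * sqrt(0.1411) = 5.116119
CI = T_est +/- z * SE_est, so width = 2 * z * SE_est = 2 * 2.576 * 5.116119
Width = 26.3582

26.3582


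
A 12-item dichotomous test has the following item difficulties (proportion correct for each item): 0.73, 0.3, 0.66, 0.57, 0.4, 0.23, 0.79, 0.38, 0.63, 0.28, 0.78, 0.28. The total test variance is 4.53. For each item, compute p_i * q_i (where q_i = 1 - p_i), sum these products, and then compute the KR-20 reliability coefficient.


For each item, compute p_i * q_i:
  Item 1: 0.73 * 0.27 = 0.1971
  Item 2: 0.3 * 0.7 = 0.21
  Item 3: 0.66 * 0.34 = 0.2244
  Item 4: 0.57 * 0.43 = 0.2451
  Item 5: 0.4 * 0.6 = 0.24
  Item 6: 0.23 * 0.77 = 0.1771
  Item 7: 0.79 * 0.21 = 0.1659
  Item 8: 0.38 * 0.62 = 0.2356
  Item 9: 0.63 * 0.37 = 0.2331
  Item 10: 0.28 * 0.72 = 0.2016
  Item 11: 0.78 * 0.22 = 0.1716
  Item 12: 0.28 * 0.72 = 0.2016
Sum(p_i * q_i) = 0.1971 + 0.21 + 0.2244 + 0.2451 + 0.24 + 0.1771 + 0.1659 + 0.2356 + 0.2331 + 0.2016 + 0.1716 + 0.2016 = 2.5031
KR-20 = (k/(k-1)) * (1 - Sum(p_i*q_i) / Var_total)
= (12/11) * (1 - 2.5031/4.53)
= 1.0909 * 0.4474
KR-20 = 0.4881

0.4881


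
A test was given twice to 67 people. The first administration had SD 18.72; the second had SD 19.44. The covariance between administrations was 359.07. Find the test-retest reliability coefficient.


r = cov(X,Y) / (SD_X * SD_Y)
r = 359.07 / (18.72 * 19.44)
r = 359.07 / 363.9168
r = 0.9867

0.9867


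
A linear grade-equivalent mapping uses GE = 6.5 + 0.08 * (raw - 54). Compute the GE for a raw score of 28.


raw - median = 28 - 54 = -26
slope * diff = 0.08 * -26 = -2.08
GE = 6.5 + -2.08
GE = 4.42

4.42


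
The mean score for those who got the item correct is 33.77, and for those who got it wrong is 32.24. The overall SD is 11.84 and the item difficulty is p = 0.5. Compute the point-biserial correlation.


q = 1 - p = 0.5
rpb = ((M1 - M0) / SD) * sqrt(p * q)
rpb = ((33.77 - 32.24) / 11.84) * sqrt(0.5 * 0.5)
rpb = 0.0646

0.0646


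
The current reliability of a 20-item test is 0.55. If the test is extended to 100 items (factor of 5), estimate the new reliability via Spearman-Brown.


r_new = (n * rxx) / (1 + (n-1) * rxx)
r_new = (5 * 0.55) / (1 + 4 * 0.55)
r_new = 2.75 / 3.2
r_new = 0.8594

0.8594


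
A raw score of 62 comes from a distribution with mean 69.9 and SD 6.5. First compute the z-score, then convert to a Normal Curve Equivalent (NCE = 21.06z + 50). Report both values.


z = (X - mean) / SD = (62 - 69.9) / 6.5
z = -7.9 / 6.5
z = -1.2154
NCE = NCE = 21.06z + 50
Carry z at full precision (z = -7.9 / 6.5) into the conversion:
NCE = 21.06 * (-7.9 / 6.5) + 50 = -166.374 / 6.5 + 50
NCE = -25.596 + 50
NCE = 24.404

24.404


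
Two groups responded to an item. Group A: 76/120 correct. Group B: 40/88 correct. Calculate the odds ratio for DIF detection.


Odds_A = 76/44 = 1.7273
Odds_B = 40/48 = 0.8333
OR = Odds_A / Odds_B = 1.7273 / 0.8333
Exactly, OR = (76 * 48) / (44 * 40) = 3648 / 1760
OR = 2.0727

2.0727


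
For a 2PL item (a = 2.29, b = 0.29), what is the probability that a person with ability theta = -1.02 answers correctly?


a*(theta - b) = 2.29 * (-1.02 - 0.29) = -2.9999
exp(--2.9999) = 20.0835
P = 1 / (1 + 20.0835)
P = 0.0474

0.0474


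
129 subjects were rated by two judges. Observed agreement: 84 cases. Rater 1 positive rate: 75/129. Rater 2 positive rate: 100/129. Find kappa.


P_o = 84/129 = 0.651163
P_e = (75*100 + 54*29) / 16641 = 0.544799
kappa = (P_o - P_e) / (1 - P_e)
kappa = (0.651163 - 0.544799) / (1 - 0.544799)
kappa = 0.2337

0.2337


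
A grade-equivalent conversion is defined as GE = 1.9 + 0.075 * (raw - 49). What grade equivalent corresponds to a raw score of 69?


raw - median = 69 - 49 = 20
slope * diff = 0.075 * 20 = 1.5
GE = 1.9 + 1.5
GE = 3.4

3.4


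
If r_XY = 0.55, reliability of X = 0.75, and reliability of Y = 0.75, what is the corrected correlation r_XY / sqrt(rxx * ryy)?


r_corrected = rxy / sqrt(rxx * ryy)
= 0.55 / sqrt(0.75 * 0.75)
= 0.55 / sqrt(0.5625)
= 0.55 / 0.75
r_corrected = 0.7333

0.7333


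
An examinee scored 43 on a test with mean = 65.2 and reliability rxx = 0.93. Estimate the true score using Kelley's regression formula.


T_est = rxx * X + (1 - rxx) * mean
T_est = 0.93 * 43 + 0.07 * 65.2
T_est = 39.99 + 4.564
T_est = 44.554

44.554


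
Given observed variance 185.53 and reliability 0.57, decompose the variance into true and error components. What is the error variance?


var_true = rxx * var_obs = 0.57 * 185.53 = 105.7521
var_error = var_obs - var_true
var_error = 185.53 - 105.7521
var_error = 79.7779

79.7779


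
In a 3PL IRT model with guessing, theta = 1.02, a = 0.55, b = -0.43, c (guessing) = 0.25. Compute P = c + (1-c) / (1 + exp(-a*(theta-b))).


logit = 0.55*(1.02 - -0.43) = 0.7975
P* = 1/(1 + exp(-0.7975)) = 0.6894
P = 0.25 + (1 - 0.25) * 0.6894
P = 0.7671

0.7671


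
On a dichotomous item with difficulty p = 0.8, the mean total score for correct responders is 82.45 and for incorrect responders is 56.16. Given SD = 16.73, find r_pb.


q = 1 - p = 0.2
rpb = ((M1 - M0) / SD) * sqrt(p * q)
rpb = ((82.45 - 56.16) / 16.73) * sqrt(0.8 * 0.2)
rpb = 0.6286

0.6286


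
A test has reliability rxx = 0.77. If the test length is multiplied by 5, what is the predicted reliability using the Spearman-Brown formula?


r_new = (n * rxx) / (1 + (n-1) * rxx)
r_new = (5 * 0.77) / (1 + 4 * 0.77)
r_new = 3.85 / 4.08
r_new = 0.9436

0.9436


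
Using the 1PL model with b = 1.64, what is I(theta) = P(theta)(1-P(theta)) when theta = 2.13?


P = 1/(1+exp(-(2.13-1.64))) = 0.6201
I = P*(1-P) = 0.6201 * 0.3799
I = 0.2356

0.2356


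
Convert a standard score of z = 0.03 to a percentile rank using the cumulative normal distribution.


CDF(z) = 0.5 * (1 + erf(z/sqrt(2)))
erf(0.0212) = 0.0239
CDF = 0.512
Percentile rank = 0.512 * 100 = 51.2

51.2


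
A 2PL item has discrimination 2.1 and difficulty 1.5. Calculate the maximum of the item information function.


For 2PL, max info at theta = b = 1.5
I_max = a^2 / 4 = 2.1^2 / 4
= 4.41 / 4
I_max = 1.1025

1.1025


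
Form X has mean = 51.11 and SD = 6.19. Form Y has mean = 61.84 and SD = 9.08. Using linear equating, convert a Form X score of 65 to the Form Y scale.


slope = SD_Y / SD_X = 9.08 / 6.19 ~ 1.4669
intercept = mean_Y - slope * mean_X = 61.84 - (9.08 / 6.19) * 51.11 ~ -13.1323
Y = slope * X + intercept. To avoid rounding drift from the rounded slope/intercept, evaluate the equivalent form Y = mean_Y + SD_Y * (X - mean_X) / SD_X at full precision:
Y = 61.84 + 9.08 * (65 - 51.11) / 6.19
Y = 61.84 + 9.08 * 13.89 / 6.19
Y = 61.84 + 126.1212 / 6.19
Y = 61.84 + 20.375
Y = 82.215

82.215


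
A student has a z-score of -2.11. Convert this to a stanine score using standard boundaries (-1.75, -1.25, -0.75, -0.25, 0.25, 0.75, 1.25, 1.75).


Stanine boundaries: [-1.75, -1.25, -0.75, -0.25, 0.25, 0.75, 1.25, 1.75]
z = -2.11
Check each boundary:
  z < -1.75
  z < -1.25
  z < -0.75
  z < -0.25
  z < 0.25
  z < 0.75
  z < 1.25
  z < 1.75
Highest qualifying boundary gives stanine = 1

1


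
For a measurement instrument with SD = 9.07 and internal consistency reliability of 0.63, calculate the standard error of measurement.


SEM = SD * sqrt(1 - rxx)
SEM = 9.07 * sqrt(1 - 0.63)
SEM = 9.07 * sqrt(0.37) = 9.07 * 0.608276
SEM = 5.5171

5.5171


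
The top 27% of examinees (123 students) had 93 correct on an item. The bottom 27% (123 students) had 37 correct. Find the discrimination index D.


p_upper = 93/123 = 0.7561
p_lower = 37/123 = 0.3008
D = 0.7561 - 0.3008 = 0.4553

0.4553


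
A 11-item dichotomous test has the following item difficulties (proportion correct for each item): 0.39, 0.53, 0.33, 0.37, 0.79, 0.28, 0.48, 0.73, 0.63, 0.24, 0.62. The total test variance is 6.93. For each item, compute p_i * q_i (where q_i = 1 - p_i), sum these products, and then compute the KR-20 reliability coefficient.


For each item, compute p_i * q_i:
  Item 1: 0.39 * 0.61 = 0.2379
  Item 2: 0.53 * 0.47 = 0.2491
  Item 3: 0.33 * 0.67 = 0.2211
  Item 4: 0.37 * 0.63 = 0.2331
  Item 5: 0.79 * 0.21 = 0.1659
  Item 6: 0.28 * 0.72 = 0.2016
  Item 7: 0.48 * 0.52 = 0.2496
  Item 8: 0.73 * 0.27 = 0.1971
  Item 9: 0.63 * 0.37 = 0.2331
  Item 10: 0.24 * 0.76 = 0.1824
  Item 11: 0.62 * 0.38 = 0.2356
Sum(p_i * q_i) = 0.2379 + 0.2491 + 0.2211 + 0.2331 + 0.1659 + 0.2016 + 0.2496 + 0.1971 + 0.2331 + 0.1824 + 0.2356 = 2.4065
KR-20 = (k/(k-1)) * (1 - Sum(p_i*q_i) / Var_total)
= (11/10) * (1 - 2.4065/6.93)
= 1.1 * 0.6527
KR-20 = 0.718

0.718


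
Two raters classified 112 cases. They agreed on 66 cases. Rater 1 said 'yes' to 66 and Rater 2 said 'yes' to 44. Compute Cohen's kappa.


P_o = 66/112 = 0.589286
P_e = (66*44 + 46*68) / 12544 = 0.480867
kappa = (P_o - P_e) / (1 - P_e)
kappa = (0.589286 - 0.480867) / (1 - 0.480867)
kappa = 0.2088

0.2088


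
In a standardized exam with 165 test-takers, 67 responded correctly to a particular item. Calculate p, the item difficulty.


Item difficulty p = number correct / total examinees
p = 67 / 165
p = 0.4061

0.4061


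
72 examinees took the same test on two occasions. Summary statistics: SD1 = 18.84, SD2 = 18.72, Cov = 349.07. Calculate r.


r = cov(X,Y) / (SD_X * SD_Y)
r = 349.07 / (18.84 * 18.72)
r = 349.07 / 352.6848
r = 0.9898

0.9898


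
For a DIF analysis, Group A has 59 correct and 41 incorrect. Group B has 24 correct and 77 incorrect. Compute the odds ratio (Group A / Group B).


Odds_A = 59/41 = 1.439
Odds_B = 24/77 = 0.3117
OR = Odds_A / Odds_B = 1.439 / 0.3117
Exactly, OR = (59 * 77) / (41 * 24) = 4543 / 984
OR = 4.6169

4.6169


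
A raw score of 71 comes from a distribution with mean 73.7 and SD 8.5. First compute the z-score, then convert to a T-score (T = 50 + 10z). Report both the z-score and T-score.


z = (X - mean) / SD = (71 - 73.7) / 8.5
z = -2.7 / 8.5
z = -0.3176
T-score = T = 50 + 10z
Carry z at full precision (z = -2.7 / 8.5) into the conversion:
T-score = 50 + 10 * (-2.7 / 8.5) = 50 + -27 / 8.5
T-score = 50 + -3.1765
T-score = 46.8235

46.8235


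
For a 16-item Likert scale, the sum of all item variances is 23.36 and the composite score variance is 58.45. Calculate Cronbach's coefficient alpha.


alpha = (k/(k-1)) * (1 - sum(si^2)/s_total^2)
= (16/15) * (1 - 23.36/58.45)
alpha = 0.6404

0.6404


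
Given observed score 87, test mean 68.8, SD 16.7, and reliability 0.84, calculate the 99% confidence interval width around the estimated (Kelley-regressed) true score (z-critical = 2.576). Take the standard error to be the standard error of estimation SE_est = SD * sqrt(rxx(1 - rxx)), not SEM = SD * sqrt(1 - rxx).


True score estimate = 0.84*87 + 0.16*68.8 = 84.088
SE_est = SD * sqrt(rxx * (1 - rxx)) = 16.7 * sqrt(0.84 * 0.16) = 16.7 * sqrt(0.1344) = 6.122321
CI = T_est +/- z * SE_est, so width = 2 * z * SE_est = 2 * 2.576 * 6.122321
Width = 31.5422

31.5422


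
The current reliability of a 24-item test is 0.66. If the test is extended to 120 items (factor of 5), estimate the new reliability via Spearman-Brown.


r_new = (n * rxx) / (1 + (n-1) * rxx)
r_new = (5 * 0.66) / (1 + 4 * 0.66)
r_new = 3.3 / 3.64
r_new = 0.9066

0.9066


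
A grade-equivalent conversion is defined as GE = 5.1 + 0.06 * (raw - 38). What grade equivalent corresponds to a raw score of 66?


raw - median = 66 - 38 = 28
slope * diff = 0.06 * 28 = 1.68
GE = 5.1 + 1.68
GE = 6.78

6.78


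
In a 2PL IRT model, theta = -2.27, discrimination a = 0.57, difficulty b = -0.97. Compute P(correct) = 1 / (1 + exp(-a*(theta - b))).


a*(theta - b) = 0.57 * (-2.27 - -0.97) = -0.741
exp(--0.741) = 2.098
P = 1 / (1 + 2.098)
P = 0.3228

0.3228


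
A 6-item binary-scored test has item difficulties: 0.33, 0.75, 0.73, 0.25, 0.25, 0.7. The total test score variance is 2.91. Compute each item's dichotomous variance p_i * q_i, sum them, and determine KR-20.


For each item, compute p_i * q_i:
  Item 1: 0.33 * 0.67 = 0.2211
  Item 2: 0.75 * 0.25 = 0.1875
  Item 3: 0.73 * 0.27 = 0.1971
  Item 4: 0.25 * 0.75 = 0.1875
  Item 5: 0.25 * 0.75 = 0.1875
  Item 6: 0.7 * 0.3 = 0.21
Sum(p_i * q_i) = 0.2211 + 0.1875 + 0.1971 + 0.1875 + 0.1875 + 0.21 = 1.1907
KR-20 = (k/(k-1)) * (1 - Sum(p_i*q_i) / Var_total)
= (6/5) * (1 - 1.1907/2.91)
= 1.2 * 0.5908
KR-20 = 0.709

0.709


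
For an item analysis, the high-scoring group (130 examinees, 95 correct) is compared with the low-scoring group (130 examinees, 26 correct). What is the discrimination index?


p_upper = 95/130 = 0.7308
p_lower = 26/130 = 0.2
D = 0.7308 - 0.2 = 0.5308

0.5308


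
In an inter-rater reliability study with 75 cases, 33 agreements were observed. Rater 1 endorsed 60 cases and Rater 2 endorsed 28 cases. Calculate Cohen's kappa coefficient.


P_o = 33/75 = 0.44
P_e = (60*28 + 15*47) / 5625 = 0.424
kappa = (P_o - P_e) / (1 - P_e)
kappa = (0.44 - 0.424) / (1 - 0.424)
kappa = 0.0278

0.0278


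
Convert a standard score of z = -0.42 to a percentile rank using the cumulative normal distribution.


CDF(z) = 0.5 * (1 + erf(z/sqrt(2)))
erf(-0.297) = -0.3255
CDF = 0.3372
Percentile rank = 0.3372 * 100 = 33.72

33.72


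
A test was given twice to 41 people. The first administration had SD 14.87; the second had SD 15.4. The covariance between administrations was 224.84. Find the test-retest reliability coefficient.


r = cov(X,Y) / (SD_X * SD_Y)
r = 224.84 / (14.87 * 15.4)
r = 224.84 / 228.998
r = 0.9818

0.9818


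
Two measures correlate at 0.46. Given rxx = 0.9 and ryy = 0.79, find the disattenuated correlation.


r_corrected = rxy / sqrt(rxx * ryy)
= 0.46 / sqrt(0.9 * 0.79)
= 0.46 / sqrt(0.711)
= 0.46 / 0.843208
r_corrected = 0.5455

0.5455


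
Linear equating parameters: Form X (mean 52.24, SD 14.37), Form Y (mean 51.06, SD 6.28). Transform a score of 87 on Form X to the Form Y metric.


slope = SD_Y / SD_X = 6.28 / 14.37 ~ 0.437
intercept = mean_Y - slope * mean_X = 51.06 - (6.28 / 14.37) * 52.24 ~ 28.23
Y = slope * X + intercept. To avoid rounding drift from the rounded slope/intercept, evaluate the equivalent form Y = mean_Y + SD_Y * (X - mean_X) / SD_X at full precision:
Y = 51.06 + 6.28 * (87 - 52.24) / 14.37
Y = 51.06 + 6.28 * 34.76 / 14.37
Y = 51.06 + 218.2928 / 14.37
Y = 51.06 + 15.1909
Y = 66.2509

66.2509


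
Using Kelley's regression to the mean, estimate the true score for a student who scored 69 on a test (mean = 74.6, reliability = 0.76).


T_est = rxx * X + (1 - rxx) * mean
T_est = 0.76 * 69 + 0.24 * 74.6
T_est = 52.44 + 17.904
T_est = 70.344

70.344


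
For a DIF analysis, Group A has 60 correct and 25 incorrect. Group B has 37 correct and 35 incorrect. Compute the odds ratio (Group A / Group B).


Odds_A = 60/25 = 2.4
Odds_B = 37/35 = 1.0571
OR = Odds_A / Odds_B = 2.4 / 1.0571
Exactly, OR = (60 * 35) / (25 * 37) = 2100 / 925
OR = 2.2703

2.2703


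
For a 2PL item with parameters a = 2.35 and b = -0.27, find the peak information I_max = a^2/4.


For 2PL, max info at theta = b = -0.27
I_max = a^2 / 4 = 2.35^2 / 4
= 5.5225 / 4
I_max = 1.3806

1.3806


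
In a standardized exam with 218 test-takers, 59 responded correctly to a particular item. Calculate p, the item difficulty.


Item difficulty p = number correct / total examinees
p = 59 / 218
p = 0.2706

0.2706


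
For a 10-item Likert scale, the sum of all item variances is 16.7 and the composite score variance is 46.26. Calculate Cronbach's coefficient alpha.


alpha = (k/(k-1)) * (1 - sum(si^2)/s_total^2)
= (10/9) * (1 - 16.7/46.26)
alpha = 0.71

0.71


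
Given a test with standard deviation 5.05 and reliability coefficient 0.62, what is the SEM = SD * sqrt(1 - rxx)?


SEM = SD * sqrt(1 - rxx)
SEM = 5.05 * sqrt(1 - 0.62)
SEM = 5.05 * sqrt(0.38) = 5.05 * 0.616441
SEM = 3.113

3.113


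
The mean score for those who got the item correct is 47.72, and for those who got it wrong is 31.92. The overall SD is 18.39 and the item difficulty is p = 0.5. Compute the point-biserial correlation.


q = 1 - p = 0.5
rpb = ((M1 - M0) / SD) * sqrt(p * q)
rpb = ((47.72 - 31.92) / 18.39) * sqrt(0.5 * 0.5)
rpb = 0.4296

0.4296


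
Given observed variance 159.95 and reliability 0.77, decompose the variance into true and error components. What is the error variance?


var_true = rxx * var_obs = 0.77 * 159.95 = 123.1615
var_error = var_obs - var_true
var_error = 159.95 - 123.1615
var_error = 36.7885

36.7885


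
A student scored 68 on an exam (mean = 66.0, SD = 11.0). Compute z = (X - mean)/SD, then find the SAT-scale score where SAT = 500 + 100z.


z = (X - mean) / SD = (68 - 66.0) / 11.0
z = 2.0 / 11.0
z = 0.1818
SAT-scale = SAT = 500 + 100z
Carry z at full precision (z = 2.0 / 11.0) into the conversion:
SAT-scale = 500 + 100 * (2.0 / 11.0) = 500 + 200 / 11.0
SAT-scale = 500 + 18.1818
SAT-scale = 518.1818

518.1818


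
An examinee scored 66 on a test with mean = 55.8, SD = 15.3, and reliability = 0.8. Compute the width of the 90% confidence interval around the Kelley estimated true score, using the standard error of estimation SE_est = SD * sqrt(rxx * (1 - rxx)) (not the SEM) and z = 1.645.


True score estimate = 0.8*66 + 0.2*55.8 = 63.96
SE_est = SD * sqrt(rxx * (1 - rxx)) = 15.3 * sqrt(0.8 * 0.2) = 15.3 * sqrt(0.16) = 6.12
CI = T_est +/- z * SE_est, so width = 2 * z * SE_est = 2 * 1.645 * 6.12
Width = 20.1348

20.1348


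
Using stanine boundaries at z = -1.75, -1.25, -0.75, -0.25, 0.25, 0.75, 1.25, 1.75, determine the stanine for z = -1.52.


Stanine boundaries: [-1.75, -1.25, -0.75, -0.25, 0.25, 0.75, 1.25, 1.75]
z = -1.52
Check each boundary:
  z >= -1.75 -> could be stanine 2
  z < -1.25
  z < -0.75
  z < -0.25
  z < 0.25
  z < 0.75
  z < 1.25
  z < 1.75
Highest qualifying boundary gives stanine = 2

2


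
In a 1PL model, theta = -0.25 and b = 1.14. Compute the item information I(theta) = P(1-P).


P = 1/(1+exp(-(-0.25-1.14))) = 0.1994
I = P*(1-P) = 0.1994 * 0.8006
I = 0.1596

0.1596


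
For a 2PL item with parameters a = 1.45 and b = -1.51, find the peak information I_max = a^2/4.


For 2PL, max info at theta = b = -1.51
I_max = a^2 / 4 = 1.45^2 / 4
= 2.1025 / 4
I_max = 0.5256

0.5256


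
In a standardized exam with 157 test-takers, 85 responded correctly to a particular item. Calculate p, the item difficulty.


Item difficulty p = number correct / total examinees
p = 85 / 157
p = 0.5414

0.5414


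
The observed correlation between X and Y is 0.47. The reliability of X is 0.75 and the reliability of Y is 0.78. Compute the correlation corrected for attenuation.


r_corrected = rxy / sqrt(rxx * ryy)
= 0.47 / sqrt(0.75 * 0.78)
= 0.47 / sqrt(0.585)
= 0.47 / 0.764853
r_corrected = 0.6145

0.6145


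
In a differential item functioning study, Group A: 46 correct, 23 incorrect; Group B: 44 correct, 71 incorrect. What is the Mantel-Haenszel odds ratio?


Odds_A = 46/23 = 2.0
Odds_B = 44/71 = 0.6197
OR = Odds_A / Odds_B = 2.0 / 0.6197
Exactly, OR = (46 * 71) / (23 * 44) = 3266 / 1012
OR = 3.2273

3.2273


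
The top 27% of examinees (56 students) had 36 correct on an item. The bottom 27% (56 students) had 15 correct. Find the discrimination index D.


p_upper = 36/56 = 0.6429
p_lower = 15/56 = 0.2679
D = 0.6429 - 0.2679 = 0.375

0.375


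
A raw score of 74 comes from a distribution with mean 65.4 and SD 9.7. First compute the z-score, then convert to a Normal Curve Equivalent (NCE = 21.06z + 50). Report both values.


z = (X - mean) / SD = (74 - 65.4) / 9.7
z = 8.6 / 9.7
z = 0.8866
NCE = NCE = 21.06z + 50
Carry z at full precision (z = 8.6 / 9.7) into the conversion:
NCE = 21.06 * (8.6 / 9.7) + 50 = 181.116 / 9.7 + 50
NCE = 18.6718 + 50
NCE = 68.6718

68.6718


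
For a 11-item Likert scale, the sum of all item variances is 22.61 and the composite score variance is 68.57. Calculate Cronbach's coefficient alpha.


alpha = (k/(k-1)) * (1 - sum(si^2)/s_total^2)
= (11/10) * (1 - 22.61/68.57)
alpha = 0.7373

0.7373


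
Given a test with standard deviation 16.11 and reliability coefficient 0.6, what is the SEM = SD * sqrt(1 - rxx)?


SEM = SD * sqrt(1 - rxx)
SEM = 16.11 * sqrt(1 - 0.6)
SEM = 16.11 * sqrt(0.4) = 16.11 * 0.632456
SEM = 10.1889

10.1889


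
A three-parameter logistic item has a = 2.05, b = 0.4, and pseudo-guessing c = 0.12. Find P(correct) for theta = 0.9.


logit = 2.05*(0.9 - 0.4) = 1.025
P* = 1/(1 + exp(-1.025)) = 0.7359
P = 0.12 + (1 - 0.12) * 0.7359
P = 0.7676

0.7676


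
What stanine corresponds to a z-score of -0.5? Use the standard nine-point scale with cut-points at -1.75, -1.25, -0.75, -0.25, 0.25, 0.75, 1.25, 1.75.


Stanine boundaries: [-1.75, -1.25, -0.75, -0.25, 0.25, 0.75, 1.25, 1.75]
z = -0.5
Check each boundary:
  z >= -1.75 -> could be stanine 2
  z >= -1.25 -> could be stanine 3
  z >= -0.75 -> could be stanine 4
  z < -0.25
  z < 0.25
  z < 0.75
  z < 1.25
  z < 1.75
Highest qualifying boundary gives stanine = 4

4


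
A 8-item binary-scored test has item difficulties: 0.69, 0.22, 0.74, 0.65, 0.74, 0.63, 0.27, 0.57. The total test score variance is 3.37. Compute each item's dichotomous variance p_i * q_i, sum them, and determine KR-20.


For each item, compute p_i * q_i:
  Item 1: 0.69 * 0.31 = 0.2139
  Item 2: 0.22 * 0.78 = 0.1716
  Item 3: 0.74 * 0.26 = 0.1924
  Item 4: 0.65 * 0.35 = 0.2275
  Item 5: 0.74 * 0.26 = 0.1924
  Item 6: 0.63 * 0.37 = 0.2331
  Item 7: 0.27 * 0.73 = 0.1971
  Item 8: 0.57 * 0.43 = 0.2451
Sum(p_i * q_i) = 0.2139 + 0.1716 + 0.1924 + 0.2275 + 0.1924 + 0.2331 + 0.1971 + 0.2451 = 1.6731
KR-20 = (k/(k-1)) * (1 - Sum(p_i*q_i) / Var_total)
= (8/7) * (1 - 1.6731/3.37)
= 1.1429 * 0.5035
KR-20 = 0.5755

0.5755


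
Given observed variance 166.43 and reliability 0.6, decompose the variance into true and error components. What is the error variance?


var_true = rxx * var_obs = 0.6 * 166.43 = 99.858
var_error = var_obs - var_true
var_error = 166.43 - 99.858
var_error = 66.572

66.572


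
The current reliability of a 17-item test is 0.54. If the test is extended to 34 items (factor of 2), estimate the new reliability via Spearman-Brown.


r_new = (n * rxx) / (1 + (n-1) * rxx)
r_new = (2 * 0.54) / (1 + 1 * 0.54)
r_new = 1.08 / 1.54
r_new = 0.7013

0.7013


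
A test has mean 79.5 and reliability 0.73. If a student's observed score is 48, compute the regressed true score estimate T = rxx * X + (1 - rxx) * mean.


T_est = rxx * X + (1 - rxx) * mean
T_est = 0.73 * 48 + 0.27 * 79.5
T_est = 35.04 + 21.465
T_est = 56.505

56.505


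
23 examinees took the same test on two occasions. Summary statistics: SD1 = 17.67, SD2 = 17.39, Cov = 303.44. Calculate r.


r = cov(X,Y) / (SD_X * SD_Y)
r = 303.44 / (17.67 * 17.39)
r = 303.44 / 307.2813
r = 0.9875

0.9875


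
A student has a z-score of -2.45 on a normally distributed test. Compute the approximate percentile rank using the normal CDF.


CDF(z) = 0.5 * (1 + erf(z/sqrt(2)))
erf(-1.7324) = -0.9857
CDF = 0.0071
Percentile rank = 0.0071 * 100 = 0.71

0.71


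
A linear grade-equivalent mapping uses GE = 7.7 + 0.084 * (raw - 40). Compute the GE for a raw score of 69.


raw - median = 69 - 40 = 29
slope * diff = 0.084 * 29 = 2.436
GE = 7.7 + 2.436
GE = 10.136

10.136


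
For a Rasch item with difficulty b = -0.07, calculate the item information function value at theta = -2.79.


P = 1/(1+exp(-(-2.79--0.07))) = 0.0618
I = P*(1-P) = 0.0618 * 0.9382
I = 0.058

0.058


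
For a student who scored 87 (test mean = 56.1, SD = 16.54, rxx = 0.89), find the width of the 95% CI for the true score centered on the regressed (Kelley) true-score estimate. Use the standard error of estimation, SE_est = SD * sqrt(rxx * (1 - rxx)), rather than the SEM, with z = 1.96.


True score estimate = 0.89*87 + 0.11*56.1 = 83.601
SE_est = SD * sqrt(rxx * (1 - rxx)) = 16.54 * sqrt(0.89 * 0.11) = 16.54 * sqrt(0.0979) = 5.175197
CI = T_est +/- z * SE_est, so width = 2 * z * SE_est = 2 * 1.96 * 5.175197
Width = 20.2868

20.2868


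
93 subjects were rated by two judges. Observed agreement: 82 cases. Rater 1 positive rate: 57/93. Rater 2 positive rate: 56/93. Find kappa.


P_o = 82/93 = 0.88172
P_e = (57*56 + 36*37) / 8649 = 0.523066
kappa = (P_o - P_e) / (1 - P_e)
kappa = (0.88172 - 0.523066) / (1 - 0.523066)
kappa = 0.752

0.752


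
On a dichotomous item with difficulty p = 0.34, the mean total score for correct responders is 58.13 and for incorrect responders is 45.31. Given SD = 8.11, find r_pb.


q = 1 - p = 0.66
rpb = ((M1 - M0) / SD) * sqrt(p * q)
rpb = ((58.13 - 45.31) / 8.11) * sqrt(0.34 * 0.66)
rpb = 0.7488

0.7488


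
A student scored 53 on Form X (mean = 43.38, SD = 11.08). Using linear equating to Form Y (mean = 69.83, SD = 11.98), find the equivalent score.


slope = SD_Y / SD_X = 11.98 / 11.08 ~ 1.0812
intercept = mean_Y - slope * mean_X = 69.83 - (11.98 / 11.08) * 43.38 ~ 22.9264
Y = slope * X + intercept. To avoid rounding drift from the rounded slope/intercept, evaluate the equivalent form Y = mean_Y + SD_Y * (X - mean_X) / SD_X at full precision:
Y = 69.83 + 11.98 * (53 - 43.38) / 11.08
Y = 69.83 + 11.98 * 9.62 / 11.08
Y = 69.83 + 115.2476 / 11.08
Y = 69.83 + 10.4014
Y = 80.2314

80.2314


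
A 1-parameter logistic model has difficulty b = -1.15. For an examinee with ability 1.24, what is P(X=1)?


theta - b = 1.24 - -1.15 = 2.39
exp(-(theta - b)) = exp(-2.39) = 0.0916
P = 1 / (1 + 0.0916)
P = 0.9161

0.9161


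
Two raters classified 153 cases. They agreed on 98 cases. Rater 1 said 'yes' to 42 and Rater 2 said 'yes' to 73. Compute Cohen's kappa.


P_o = 98/153 = 0.640523
P_e = (42*73 + 111*80) / 23409 = 0.510317
kappa = (P_o - P_e) / (1 - P_e)
kappa = (0.640523 - 0.510317) / (1 - 0.510317)
kappa = 0.2659

0.2659


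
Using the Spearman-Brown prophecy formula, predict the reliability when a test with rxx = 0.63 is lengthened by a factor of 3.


r_new = (n * rxx) / (1 + (n-1) * rxx)
r_new = (3 * 0.63) / (1 + 2 * 0.63)
r_new = 1.89 / 2.26
r_new = 0.8363

0.8363


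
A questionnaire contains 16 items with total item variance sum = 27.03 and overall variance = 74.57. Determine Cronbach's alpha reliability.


alpha = (k/(k-1)) * (1 - sum(si^2)/s_total^2)
= (16/15) * (1 - 27.03/74.57)
alpha = 0.68

0.68


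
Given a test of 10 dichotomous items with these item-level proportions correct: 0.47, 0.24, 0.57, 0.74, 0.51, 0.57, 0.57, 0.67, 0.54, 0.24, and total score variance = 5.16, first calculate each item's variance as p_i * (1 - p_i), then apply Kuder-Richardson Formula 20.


For each item, compute p_i * q_i:
  Item 1: 0.47 * 0.53 = 0.2491
  Item 2: 0.24 * 0.76 = 0.1824
  Item 3: 0.57 * 0.43 = 0.2451
  Item 4: 0.74 * 0.26 = 0.1924
  Item 5: 0.51 * 0.49 = 0.2499
  Item 6: 0.57 * 0.43 = 0.2451
  Item 7: 0.57 * 0.43 = 0.2451
  Item 8: 0.67 * 0.33 = 0.2211
  Item 9: 0.54 * 0.46 = 0.2484
  Item 10: 0.24 * 0.76 = 0.1824
Sum(p_i * q_i) = 0.2491 + 0.1824 + 0.2451 + 0.1924 + 0.2499 + 0.2451 + 0.2451 + 0.2211 + 0.2484 + 0.1824 = 2.261
KR-20 = (k/(k-1)) * (1 - Sum(p_i*q_i) / Var_total)
= (10/9) * (1 - 2.261/5.16)
= 1.1111 * 0.5618
KR-20 = 0.6242

0.6242


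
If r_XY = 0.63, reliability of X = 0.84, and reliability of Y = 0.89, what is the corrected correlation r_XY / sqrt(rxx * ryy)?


r_corrected = rxy / sqrt(rxx * ryy)
= 0.63 / sqrt(0.84 * 0.89)
= 0.63 / sqrt(0.7476)
= 0.63 / 0.864639
r_corrected = 0.7286

0.7286


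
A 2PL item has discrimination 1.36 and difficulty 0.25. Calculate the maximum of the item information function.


For 2PL, max info at theta = b = 0.25
I_max = a^2 / 4 = 1.36^2 / 4
= 1.8496 / 4
I_max = 0.4624

0.4624


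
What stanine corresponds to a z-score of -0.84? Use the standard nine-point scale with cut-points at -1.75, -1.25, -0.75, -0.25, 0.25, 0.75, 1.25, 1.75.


Stanine boundaries: [-1.75, -1.25, -0.75, -0.25, 0.25, 0.75, 1.25, 1.75]
z = -0.84
Check each boundary:
  z >= -1.75 -> could be stanine 2
  z >= -1.25 -> could be stanine 3
  z < -0.75
  z < -0.25
  z < 0.25
  z < 0.75
  z < 1.25
  z < 1.75
Highest qualifying boundary gives stanine = 3

3


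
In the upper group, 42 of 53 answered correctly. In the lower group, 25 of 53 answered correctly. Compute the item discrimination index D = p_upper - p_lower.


p_upper = 42/53 = 0.7925
p_lower = 25/53 = 0.4717
D = 0.7925 - 0.4717 = 0.3208

0.3208


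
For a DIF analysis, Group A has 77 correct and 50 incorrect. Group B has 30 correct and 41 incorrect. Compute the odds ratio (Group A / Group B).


Odds_A = 77/50 = 1.54
Odds_B = 30/41 = 0.7317
OR = Odds_A / Odds_B = 1.54 / 0.7317
Exactly, OR = (77 * 41) / (50 * 30) = 3157 / 1500
OR = 2.1047

2.1047


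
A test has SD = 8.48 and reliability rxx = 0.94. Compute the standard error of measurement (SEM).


SEM = SD * sqrt(1 - rxx)
SEM = 8.48 * sqrt(1 - 0.94)
SEM = 8.48 * sqrt(0.06) = 8.48 * 0.244949
SEM = 2.0772

2.0772


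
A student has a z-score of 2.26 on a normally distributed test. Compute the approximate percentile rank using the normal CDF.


CDF(z) = 0.5 * (1 + erf(z/sqrt(2)))
erf(1.5981) = 0.9762
CDF = 0.9881
Percentile rank = 0.9881 * 100 = 98.81

98.81


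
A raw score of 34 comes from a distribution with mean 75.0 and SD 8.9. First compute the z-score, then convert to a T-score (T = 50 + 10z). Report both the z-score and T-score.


z = (X - mean) / SD = (34 - 75.0) / 8.9
z = -41.0 / 8.9
z = -4.6067
T-score = T = 50 + 10z
Carry z at full precision (z = -41.0 / 8.9) into the conversion:
T-score = 50 + 10 * (-41.0 / 8.9) = 50 + -410 / 8.9
T-score = 50 + -46.0674
T-score = 3.9326

3.9326


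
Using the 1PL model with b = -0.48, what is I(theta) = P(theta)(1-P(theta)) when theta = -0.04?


P = 1/(1+exp(-(-0.04--0.48))) = 0.6083
I = P*(1-P) = 0.6083 * 0.3917
I = 0.2383

0.2383


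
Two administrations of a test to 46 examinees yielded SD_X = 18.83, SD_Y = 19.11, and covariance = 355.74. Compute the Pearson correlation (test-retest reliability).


r = cov(X,Y) / (SD_X * SD_Y)
r = 355.74 / (18.83 * 19.11)
r = 355.74 / 359.8413
r = 0.9886

0.9886


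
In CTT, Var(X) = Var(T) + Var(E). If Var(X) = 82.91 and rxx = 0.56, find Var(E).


var_true = rxx * var_obs = 0.56 * 82.91 = 46.4296
var_error = var_obs - var_true
var_error = 82.91 - 46.4296
var_error = 36.4804

36.4804


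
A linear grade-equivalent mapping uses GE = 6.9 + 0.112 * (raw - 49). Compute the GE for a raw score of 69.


raw - median = 69 - 49 = 20
slope * diff = 0.112 * 20 = 2.24
GE = 6.9 + 2.24
GE = 9.14

9.14


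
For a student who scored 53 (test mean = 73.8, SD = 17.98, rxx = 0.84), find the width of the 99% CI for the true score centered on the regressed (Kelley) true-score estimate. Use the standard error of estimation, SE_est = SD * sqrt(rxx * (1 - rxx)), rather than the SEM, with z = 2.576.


True score estimate = 0.84*53 + 0.16*73.8 = 56.328
SE_est = SD * sqrt(rxx * (1 - rxx)) = 17.98 * sqrt(0.84 * 0.16) = 17.98 * sqrt(0.1344) = 6.591577
CI = T_est +/- z * SE_est, so width = 2 * z * SE_est = 2 * 2.576 * 6.591577
Width = 33.9598

33.9598


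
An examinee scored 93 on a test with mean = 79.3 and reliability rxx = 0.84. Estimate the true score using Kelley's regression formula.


T_est = rxx * X + (1 - rxx) * mean
T_est = 0.84 * 93 + 0.16 * 79.3
T_est = 78.12 + 12.688
T_est = 90.808

90.808


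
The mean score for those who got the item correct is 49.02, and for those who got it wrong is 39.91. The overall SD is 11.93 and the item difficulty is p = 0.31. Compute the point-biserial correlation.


q = 1 - p = 0.69
rpb = ((M1 - M0) / SD) * sqrt(p * q)
rpb = ((49.02 - 39.91) / 11.93) * sqrt(0.31 * 0.69)
rpb = 0.3532

0.3532


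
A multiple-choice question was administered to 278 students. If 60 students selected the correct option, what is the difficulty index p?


Item difficulty p = number correct / total examinees
p = 60 / 278
p = 0.2158

0.2158


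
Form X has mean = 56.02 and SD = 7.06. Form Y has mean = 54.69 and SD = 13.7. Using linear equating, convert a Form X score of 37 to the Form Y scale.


slope = SD_Y / SD_X = 13.7 / 7.06 ~ 1.9405
intercept = mean_Y - slope * mean_X = 54.69 - (13.7 / 7.06) * 56.02 ~ -54.0174
Y = slope * X + intercept. To avoid rounding drift from the rounded slope/intercept, evaluate the equivalent form Y = mean_Y + SD_Y * (X - mean_X) / SD_X at full precision:
Y = 54.69 + 13.7 * (37 - 56.02) / 7.06
Y = 54.69 - 13.7 * 19.02 / 7.06
Y = 54.69 - 260.574 / 7.06
Y = 54.69 - 36.9085
Y = 17.7815

17.7815


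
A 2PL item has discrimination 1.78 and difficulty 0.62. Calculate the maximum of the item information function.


For 2PL, max info at theta = b = 0.62
I_max = a^2 / 4 = 1.78^2 / 4
= 3.1684 / 4
I_max = 0.7921

0.7921


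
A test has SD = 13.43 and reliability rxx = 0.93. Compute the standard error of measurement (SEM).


SEM = SD * sqrt(1 - rxx)
SEM = 13.43 * sqrt(1 - 0.93)
SEM = 13.43 * sqrt(0.07) = 13.43 * 0.264575
SEM = 3.5532

3.5532


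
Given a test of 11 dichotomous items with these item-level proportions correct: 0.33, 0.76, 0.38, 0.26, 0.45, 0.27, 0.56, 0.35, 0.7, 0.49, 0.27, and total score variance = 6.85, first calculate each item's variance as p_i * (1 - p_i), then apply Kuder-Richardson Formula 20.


For each item, compute p_i * q_i:
  Item 1: 0.33 * 0.67 = 0.2211
  Item 2: 0.76 * 0.24 = 0.1824
  Item 3: 0.38 * 0.62 = 0.2356
  Item 4: 0.26 * 0.74 = 0.1924
  Item 5: 0.45 * 0.55 = 0.2475
  Item 6: 0.27 * 0.73 = 0.1971
  Item 7: 0.56 * 0.44 = 0.2464
  Item 8: 0.35 * 0.65 = 0.2275
  Item 9: 0.7 * 0.3 = 0.21
  Item 10: 0.49 * 0.51 = 0.2499
  Item 11: 0.27 * 0.73 = 0.1971
Sum(p_i * q_i) = 0.2211 + 0.1824 + 0.2356 + 0.1924 + 0.2475 + 0.1971 + 0.2464 + 0.2275 + 0.21 + 0.2499 + 0.1971 = 2.407
KR-20 = (k/(k-1)) * (1 - Sum(p_i*q_i) / Var_total)
= (11/10) * (1 - 2.407/6.85)
= 1.1 * 0.6486
KR-20 = 0.7135

0.7135


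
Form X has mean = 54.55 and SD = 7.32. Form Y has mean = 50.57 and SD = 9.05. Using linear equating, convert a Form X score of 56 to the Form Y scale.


slope = SD_Y / SD_X = 9.05 / 7.32 ~ 1.2363
intercept = mean_Y - slope * mean_X = 50.57 - (9.05 / 7.32) * 54.55 ~ -16.8723
Y = slope * X + intercept. To avoid rounding drift from the rounded slope/intercept, evaluate the equivalent form Y = mean_Y + SD_Y * (X - mean_X) / SD_X at full precision:
Y = 50.57 + 9.05 * (56 - 54.55) / 7.32
Y = 50.57 + 9.05 * 1.45 / 7.32
Y = 50.57 + 13.1225 / 7.32
Y = 50.57 + 1.7927
Y = 52.3627

52.3627


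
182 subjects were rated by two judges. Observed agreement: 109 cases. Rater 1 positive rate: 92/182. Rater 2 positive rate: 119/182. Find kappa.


P_o = 109/182 = 0.598901
P_e = (92*119 + 90*63) / 33124 = 0.501691
kappa = (P_o - P_e) / (1 - P_e)
kappa = (0.598901 - 0.501691) / (1 - 0.501691)
kappa = 0.1951

0.1951


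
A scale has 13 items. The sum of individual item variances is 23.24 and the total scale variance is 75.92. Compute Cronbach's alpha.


alpha = (k/(k-1)) * (1 - sum(si^2)/s_total^2)
= (13/12) * (1 - 23.24/75.92)
alpha = 0.7517

0.7517


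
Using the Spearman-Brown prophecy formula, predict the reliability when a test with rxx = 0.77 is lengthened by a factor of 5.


r_new = (n * rxx) / (1 + (n-1) * rxx)
r_new = (5 * 0.77) / (1 + 4 * 0.77)
r_new = 3.85 / 4.08
r_new = 0.9436

0.9436


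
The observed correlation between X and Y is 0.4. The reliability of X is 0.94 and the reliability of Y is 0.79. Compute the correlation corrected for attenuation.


r_corrected = rxy / sqrt(rxx * ryy)
= 0.4 / sqrt(0.94 * 0.79)
= 0.4 / sqrt(0.7426)
= 0.4 / 0.861742
r_corrected = 0.4642

0.4642


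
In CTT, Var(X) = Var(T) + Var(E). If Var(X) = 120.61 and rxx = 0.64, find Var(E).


var_true = rxx * var_obs = 0.64 * 120.61 = 77.1904
var_error = var_obs - var_true
var_error = 120.61 - 77.1904
var_error = 43.4196

43.4196
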